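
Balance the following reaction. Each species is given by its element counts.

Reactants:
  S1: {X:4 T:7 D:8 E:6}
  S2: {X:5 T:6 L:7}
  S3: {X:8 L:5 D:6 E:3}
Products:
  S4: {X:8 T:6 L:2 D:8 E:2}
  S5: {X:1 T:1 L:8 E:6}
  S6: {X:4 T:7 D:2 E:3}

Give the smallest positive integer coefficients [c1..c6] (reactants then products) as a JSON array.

X: 4·4+3·5+3·8 = 55 | 6·8+3·1+1·4 = 55
T: 4·7+3·6+3·0 = 46 | 6·6+3·1+1·7 = 46
L: 4·0+3·7+3·5 = 36 | 6·2+3·8+1·0 = 36
D: 4·8+3·0+3·6 = 50 | 6·8+3·0+1·2 = 50
E: 4·6+3·0+3·3 = 33 | 6·2+3·6+1·3 = 33
gcd(4,3,3,6,3,1) = 1

Coefficients: [4, 3, 3, 6, 3, 1]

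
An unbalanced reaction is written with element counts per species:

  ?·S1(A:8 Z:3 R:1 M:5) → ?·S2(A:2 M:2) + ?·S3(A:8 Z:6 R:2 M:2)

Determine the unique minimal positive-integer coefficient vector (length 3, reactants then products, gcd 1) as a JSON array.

A: 2·8 = 16 | 4·2+1·8 = 16
Z: 2·3 = 6 | 4·0+1·6 = 6
R: 2·1 = 2 | 4·0+1·2 = 2
M: 2·5 = 10 | 4·2+1·2 = 10
gcd(2,4,1) = 1

Coefficients: [2, 4, 1]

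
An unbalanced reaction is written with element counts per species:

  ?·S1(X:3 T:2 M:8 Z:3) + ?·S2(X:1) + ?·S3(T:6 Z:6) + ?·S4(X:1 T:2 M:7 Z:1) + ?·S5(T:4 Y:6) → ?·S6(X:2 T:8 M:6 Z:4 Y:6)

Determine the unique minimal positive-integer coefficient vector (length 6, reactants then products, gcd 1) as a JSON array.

Coefficients: [2, 2, 2, 2, 5, 5]

X: 2·3+2·1+2·0+2·1+5·0 = 10 | 5·2 = 10
T: 2·2+2·0+2·6+2·2+5·4 = 40 | 5·8 = 40
M: 2·8+2·0+2·0+2·7+5·0 = 30 | 5·6 = 30
Z: 2·3+2·0+2·6+2·1+5·0 = 20 | 5·4 = 20
Y: 2·0+2·0+2·0+2·0+5·6 = 30 | 5·6 = 30
gcd(2,2,2,2,5,5) = 1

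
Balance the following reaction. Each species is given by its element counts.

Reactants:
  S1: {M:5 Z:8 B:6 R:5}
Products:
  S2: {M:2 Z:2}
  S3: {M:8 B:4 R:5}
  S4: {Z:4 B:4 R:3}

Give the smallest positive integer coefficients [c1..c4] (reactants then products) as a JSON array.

M: 4·5 = 20 | 6·2+1·8+5·0 = 20
Z: 4·8 = 32 | 6·2+1·0+5·4 = 32
B: 4·6 = 24 | 6·0+1·4+5·4 = 24
R: 4·5 = 20 | 6·0+1·5+5·3 = 20
gcd(4,6,1,5) = 1

Coefficients: [4, 6, 1, 5]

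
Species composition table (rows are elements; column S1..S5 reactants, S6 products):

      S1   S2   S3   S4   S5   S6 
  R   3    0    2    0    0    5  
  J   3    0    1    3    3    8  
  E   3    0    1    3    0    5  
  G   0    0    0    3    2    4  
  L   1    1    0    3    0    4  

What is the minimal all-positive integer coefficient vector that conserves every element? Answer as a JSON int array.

R: 1·3+5·0+6·2+2·0+3·0 = 15 | 3·5 = 15
J: 1·3+5·0+6·1+2·3+3·3 = 24 | 3·8 = 24
E: 1·3+5·0+6·1+2·3+3·0 = 15 | 3·5 = 15
G: 1·0+5·0+6·0+2·3+3·2 = 12 | 3·4 = 12
L: 1·1+5·1+6·0+2·3+3·0 = 12 | 3·4 = 12
gcd(1,5,6,2,3,3) = 1

Coefficients: [1, 5, 6, 2, 3, 3]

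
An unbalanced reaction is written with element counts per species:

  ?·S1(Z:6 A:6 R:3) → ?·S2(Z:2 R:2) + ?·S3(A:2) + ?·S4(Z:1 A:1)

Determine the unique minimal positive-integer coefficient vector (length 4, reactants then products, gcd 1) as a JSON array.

Coefficients: [2, 3, 3, 6]

Z: 2·6 = 12 | 3·2+3·0+6·1 = 12
A: 2·6 = 12 | 3·0+3·2+6·1 = 12
R: 2·3 = 6 | 3·2+3·0+6·0 = 6
gcd(2,3,3,6) = 1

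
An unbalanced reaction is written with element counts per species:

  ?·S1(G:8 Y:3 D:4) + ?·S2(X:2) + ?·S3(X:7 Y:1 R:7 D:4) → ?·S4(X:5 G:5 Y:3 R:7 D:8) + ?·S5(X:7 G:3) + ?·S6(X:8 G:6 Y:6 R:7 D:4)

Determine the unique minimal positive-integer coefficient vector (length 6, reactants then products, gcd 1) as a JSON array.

Coefficients: [5, 6, 6, 5, 3, 1]

X: 5·0+6·2+6·7 = 54 | 5·5+3·7+1·8 = 54
G: 5·8+6·0+6·0 = 40 | 5·5+3·3+1·6 = 40
Y: 5·3+6·0+6·1 = 21 | 5·3+3·0+1·6 = 21
R: 5·0+6·0+6·7 = 42 | 5·7+3·0+1·7 = 42
D: 5·4+6·0+6·4 = 44 | 5·8+3·0+1·4 = 44
gcd(5,6,6,5,3,1) = 1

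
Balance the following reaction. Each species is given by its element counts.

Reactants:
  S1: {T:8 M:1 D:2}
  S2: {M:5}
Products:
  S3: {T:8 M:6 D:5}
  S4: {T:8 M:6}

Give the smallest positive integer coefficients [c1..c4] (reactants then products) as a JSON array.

Coefficients: [5, 5, 2, 3]

T: 5·8+5·0 = 40 | 2·8+3·8 = 40
M: 5·1+5·5 = 30 | 2·6+3·6 = 30
D: 5·2+5·0 = 10 | 2·5+3·0 = 10
gcd(5,5,2,3) = 1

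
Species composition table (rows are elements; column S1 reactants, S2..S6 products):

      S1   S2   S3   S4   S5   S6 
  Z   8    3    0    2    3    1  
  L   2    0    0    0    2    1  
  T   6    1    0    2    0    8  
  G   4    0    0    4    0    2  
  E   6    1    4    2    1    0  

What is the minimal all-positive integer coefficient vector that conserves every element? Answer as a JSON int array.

Coefficients: [5, 6, 3, 4, 4, 2]

Z: 5·8 = 40 | 6·3+3·0+4·2+4·3+2·1 = 40
L: 5·2 = 10 | 6·0+3·0+4·0+4·2+2·1 = 10
T: 5·6 = 30 | 6·1+3·0+4·2+4·0+2·8 = 30
G: 5·4 = 20 | 6·0+3·0+4·4+4·0+2·2 = 20
E: 5·6 = 30 | 6·1+3·4+4·2+4·1+2·0 = 30
gcd(5,6,3,4,4,2) = 1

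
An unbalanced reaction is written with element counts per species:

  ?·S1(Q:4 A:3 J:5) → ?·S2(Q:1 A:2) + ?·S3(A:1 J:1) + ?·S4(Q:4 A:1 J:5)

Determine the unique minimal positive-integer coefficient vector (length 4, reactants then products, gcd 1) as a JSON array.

Coefficients: [6, 4, 5, 5]

Q: 6·4 = 24 | 4·1+5·0+5·4 = 24
A: 6·3 = 18 | 4·2+5·1+5·1 = 18
J: 6·5 = 30 | 4·0+5·1+5·5 = 30
gcd(6,4,5,5) = 1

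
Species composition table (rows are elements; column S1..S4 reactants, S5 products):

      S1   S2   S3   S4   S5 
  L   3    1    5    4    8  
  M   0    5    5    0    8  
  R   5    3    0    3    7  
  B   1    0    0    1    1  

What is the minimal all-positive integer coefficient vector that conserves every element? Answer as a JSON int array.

L: 4·3+4·1+4·5+1·4 = 40 | 5·8 = 40
M: 4·0+4·5+4·5+1·0 = 40 | 5·8 = 40
R: 4·5+4·3+4·0+1·3 = 35 | 5·7 = 35
B: 4·1+4·0+4·0+1·1 = 5 | 5·1 = 5
gcd(4,4,4,1,5) = 1

Coefficients: [4, 4, 4, 1, 5]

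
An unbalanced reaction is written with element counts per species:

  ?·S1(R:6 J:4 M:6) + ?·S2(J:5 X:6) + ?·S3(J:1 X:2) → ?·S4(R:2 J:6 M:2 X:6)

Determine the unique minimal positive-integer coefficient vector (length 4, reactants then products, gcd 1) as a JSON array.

R: 2·6+5·0+3·0 = 12 | 6·2 = 12
J: 2·4+5·5+3·1 = 36 | 6·6 = 36
M: 2·6+5·0+3·0 = 12 | 6·2 = 12
X: 2·0+5·6+3·2 = 36 | 6·6 = 36
gcd(2,5,3,6) = 1

Coefficients: [2, 5, 3, 6]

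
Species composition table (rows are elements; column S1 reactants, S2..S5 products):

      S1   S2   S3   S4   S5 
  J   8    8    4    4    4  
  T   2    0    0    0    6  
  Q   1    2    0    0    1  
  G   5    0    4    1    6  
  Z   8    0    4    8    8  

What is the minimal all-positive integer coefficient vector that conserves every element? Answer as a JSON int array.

Coefficients: [3, 1, 2, 1, 1]

J: 3·8 = 24 | 1·8+2·4+1·4+1·4 = 24
T: 3·2 = 6 | 1·0+2·0+1·0+1·6 = 6
Q: 3·1 = 3 | 1·2+2·0+1·0+1·1 = 3
G: 3·5 = 15 | 1·0+2·4+1·1+1·6 = 15
Z: 3·8 = 24 | 1·0+2·4+1·8+1·8 = 24
gcd(3,1,2,1,1) = 1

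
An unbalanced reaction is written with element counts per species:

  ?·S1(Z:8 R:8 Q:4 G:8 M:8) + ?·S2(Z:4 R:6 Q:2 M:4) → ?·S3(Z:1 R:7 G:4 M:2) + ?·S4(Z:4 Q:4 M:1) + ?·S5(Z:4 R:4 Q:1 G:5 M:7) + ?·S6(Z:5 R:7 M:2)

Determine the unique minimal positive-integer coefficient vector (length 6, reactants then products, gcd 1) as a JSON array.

Coefficients: [4, 2, 3, 4, 4, 1]

Z: 4·8+2·4 = 40 | 3·1+4·4+4·4+1·5 = 40
R: 4·8+2·6 = 44 | 3·7+4·0+4·4+1·7 = 44
Q: 4·4+2·2 = 20 | 3·0+4·4+4·1+1·0 = 20
G: 4·8+2·0 = 32 | 3·4+4·0+4·5+1·0 = 32
M: 4·8+2·4 = 40 | 3·2+4·1+4·7+1·2 = 40
gcd(4,2,3,4,4,1) = 1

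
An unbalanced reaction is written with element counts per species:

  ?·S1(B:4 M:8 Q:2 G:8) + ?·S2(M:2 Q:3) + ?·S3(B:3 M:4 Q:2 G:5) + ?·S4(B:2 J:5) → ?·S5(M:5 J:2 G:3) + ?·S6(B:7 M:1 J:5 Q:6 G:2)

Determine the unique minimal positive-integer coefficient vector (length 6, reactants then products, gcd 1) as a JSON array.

B: 2·4+4·0+1·3+5·2 = 21 | 5·0+3·7 = 21
M: 2·8+4·2+1·4+5·0 = 28 | 5·5+3·1 = 28
J: 2·0+4·0+1·0+5·5 = 25 | 5·2+3·5 = 25
Q: 2·2+4·3+1·2+5·0 = 18 | 5·0+3·6 = 18
G: 2·8+4·0+1·5+5·0 = 21 | 5·3+3·2 = 21
gcd(2,4,1,5,5,3) = 1

Coefficients: [2, 4, 1, 5, 5, 3]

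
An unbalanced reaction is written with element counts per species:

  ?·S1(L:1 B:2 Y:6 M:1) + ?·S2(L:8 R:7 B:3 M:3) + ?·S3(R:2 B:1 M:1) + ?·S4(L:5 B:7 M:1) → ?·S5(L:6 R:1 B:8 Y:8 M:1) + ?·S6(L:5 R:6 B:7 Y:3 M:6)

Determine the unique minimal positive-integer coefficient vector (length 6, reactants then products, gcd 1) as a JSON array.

Coefficients: [5, 1, 4, 3, 3, 2]

L: 5·1+1·8+4·0+3·5 = 28 | 3·6+2·5 = 28
R: 5·0+1·7+4·2+3·0 = 15 | 3·1+2·6 = 15
B: 5·2+1·3+4·1+3·7 = 38 | 3·8+2·7 = 38
Y: 5·6+1·0+4·0+3·0 = 30 | 3·8+2·3 = 30
M: 5·1+1·3+4·1+3·1 = 15 | 3·1+2·6 = 15
gcd(5,1,4,3,3,2) = 1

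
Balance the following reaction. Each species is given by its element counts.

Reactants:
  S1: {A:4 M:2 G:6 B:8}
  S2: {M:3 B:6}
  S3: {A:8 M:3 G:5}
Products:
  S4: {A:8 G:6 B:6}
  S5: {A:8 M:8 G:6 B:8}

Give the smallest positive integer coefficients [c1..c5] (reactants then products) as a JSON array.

A: 2·4+6·0+6·8 = 56 | 2·8+5·8 = 56
M: 2·2+6·3+6·3 = 40 | 2·0+5·8 = 40
G: 2·6+6·0+6·5 = 42 | 2·6+5·6 = 42
B: 2·8+6·6+6·0 = 52 | 2·6+5·8 = 52
gcd(2,6,6,2,5) = 1

Coefficients: [2, 6, 6, 2, 5]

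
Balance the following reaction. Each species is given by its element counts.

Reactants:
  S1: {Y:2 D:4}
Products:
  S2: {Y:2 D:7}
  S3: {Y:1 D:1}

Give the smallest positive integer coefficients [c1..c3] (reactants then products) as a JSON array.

Y: 5·2 = 10 | 2·2+6·1 = 10
D: 5·4 = 20 | 2·7+6·1 = 20
gcd(5,2,6) = 1

Coefficients: [5, 2, 6]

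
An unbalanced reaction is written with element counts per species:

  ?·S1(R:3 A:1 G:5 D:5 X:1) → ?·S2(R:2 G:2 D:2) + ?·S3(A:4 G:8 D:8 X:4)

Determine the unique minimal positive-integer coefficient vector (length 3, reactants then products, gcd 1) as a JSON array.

Coefficients: [4, 6, 1]

R: 4·3 = 12 | 6·2+1·0 = 12
A: 4·1 = 4 | 6·0+1·4 = 4
G: 4·5 = 20 | 6·2+1·8 = 20
D: 4·5 = 20 | 6·2+1·8 = 20
X: 4·1 = 4 | 6·0+1·4 = 4
gcd(4,6,1) = 1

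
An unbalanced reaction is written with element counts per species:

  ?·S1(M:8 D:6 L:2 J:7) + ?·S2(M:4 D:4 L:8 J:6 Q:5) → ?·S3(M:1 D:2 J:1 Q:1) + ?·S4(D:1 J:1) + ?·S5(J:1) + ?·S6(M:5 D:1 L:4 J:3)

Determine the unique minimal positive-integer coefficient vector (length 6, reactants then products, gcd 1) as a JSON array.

M: 2·8+1·4 = 20 | 5·1+3·0+3·0+3·5 = 20
D: 2·6+1·4 = 16 | 5·2+3·1+3·0+3·1 = 16
L: 2·2+1·8 = 12 | 5·0+3·0+3·0+3·4 = 12
J: 2·7+1·6 = 20 | 5·1+3·1+3·1+3·3 = 20
Q: 2·0+1·5 = 5 | 5·1+3·0+3·0+3·0 = 5
gcd(2,1,5,3,3,3) = 1

Coefficients: [2, 1, 5, 3, 3, 3]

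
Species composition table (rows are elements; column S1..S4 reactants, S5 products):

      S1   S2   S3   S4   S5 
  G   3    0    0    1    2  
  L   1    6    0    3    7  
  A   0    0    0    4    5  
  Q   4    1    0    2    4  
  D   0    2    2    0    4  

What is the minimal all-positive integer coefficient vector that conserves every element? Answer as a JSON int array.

Coefficients: [1, 2, 6, 5, 4]

G: 1·3+2·0+6·0+5·1 = 8 | 4·2 = 8
L: 1·1+2·6+6·0+5·3 = 28 | 4·7 = 28
A: 1·0+2·0+6·0+5·4 = 20 | 4·5 = 20
Q: 1·4+2·1+6·0+5·2 = 16 | 4·4 = 16
D: 1·0+2·2+6·2+5·0 = 16 | 4·4 = 16
gcd(1,2,6,5,4) = 1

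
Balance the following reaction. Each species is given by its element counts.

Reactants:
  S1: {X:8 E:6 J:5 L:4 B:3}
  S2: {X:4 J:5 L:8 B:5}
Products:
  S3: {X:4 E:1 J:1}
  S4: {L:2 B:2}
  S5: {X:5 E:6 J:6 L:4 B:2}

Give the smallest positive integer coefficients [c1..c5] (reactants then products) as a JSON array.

X: 5·8+1·4 = 44 | 6·4+6·0+4·5 = 44
E: 5·6+1·0 = 30 | 6·1+6·0+4·6 = 30
J: 5·5+1·5 = 30 | 6·1+6·0+4·6 = 30
L: 5·4+1·8 = 28 | 6·0+6·2+4·4 = 28
B: 5·3+1·5 = 20 | 6·0+6·2+4·2 = 20
gcd(5,1,6,6,4) = 1

Coefficients: [5, 1, 6, 6, 4]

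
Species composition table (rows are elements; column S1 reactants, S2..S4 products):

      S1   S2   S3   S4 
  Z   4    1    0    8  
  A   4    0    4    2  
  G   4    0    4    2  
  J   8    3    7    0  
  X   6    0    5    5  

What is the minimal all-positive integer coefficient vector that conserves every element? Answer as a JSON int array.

Z: 5·4 = 20 | 4·1+4·0+2·8 = 20
A: 5·4 = 20 | 4·0+4·4+2·2 = 20
G: 5·4 = 20 | 4·0+4·4+2·2 = 20
J: 5·8 = 40 | 4·3+4·7+2·0 = 40
X: 5·6 = 30 | 4·0+4·5+2·5 = 30
gcd(5,4,4,2) = 1

Coefficients: [5, 4, 4, 2]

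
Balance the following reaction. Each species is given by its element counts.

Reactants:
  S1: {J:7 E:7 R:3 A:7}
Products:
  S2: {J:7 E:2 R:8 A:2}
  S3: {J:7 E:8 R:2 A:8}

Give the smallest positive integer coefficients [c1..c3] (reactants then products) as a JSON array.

Coefficients: [6, 1, 5]

J: 6·7 = 42 | 1·7+5·7 = 42
E: 6·7 = 42 | 1·2+5·8 = 42
R: 6·3 = 18 | 1·8+5·2 = 18
A: 6·7 = 42 | 1·2+5·8 = 42
gcd(6,1,5) = 1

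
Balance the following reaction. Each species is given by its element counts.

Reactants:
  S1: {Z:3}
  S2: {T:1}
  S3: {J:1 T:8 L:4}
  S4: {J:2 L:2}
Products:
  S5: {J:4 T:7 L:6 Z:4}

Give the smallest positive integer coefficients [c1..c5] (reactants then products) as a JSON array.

J: 4·0+5·0+2·1+5·2 = 12 | 3·4 = 12
T: 4·0+5·1+2·8+5·0 = 21 | 3·7 = 21
L: 4·0+5·0+2·4+5·2 = 18 | 3·6 = 18
Z: 4·3+5·0+2·0+5·0 = 12 | 3·4 = 12
gcd(4,5,2,5,3) = 1

Coefficients: [4, 5, 2, 5, 3]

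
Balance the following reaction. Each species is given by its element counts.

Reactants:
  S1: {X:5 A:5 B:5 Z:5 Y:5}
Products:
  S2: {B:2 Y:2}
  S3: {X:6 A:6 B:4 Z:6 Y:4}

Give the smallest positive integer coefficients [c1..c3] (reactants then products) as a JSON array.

Coefficients: [6, 5, 5]

X: 6·5 = 30 | 5·0+5·6 = 30
A: 6·5 = 30 | 5·0+5·6 = 30
B: 6·5 = 30 | 5·2+5·4 = 30
Z: 6·5 = 30 | 5·0+5·6 = 30
Y: 6·5 = 30 | 5·2+5·4 = 30
gcd(6,5,5) = 1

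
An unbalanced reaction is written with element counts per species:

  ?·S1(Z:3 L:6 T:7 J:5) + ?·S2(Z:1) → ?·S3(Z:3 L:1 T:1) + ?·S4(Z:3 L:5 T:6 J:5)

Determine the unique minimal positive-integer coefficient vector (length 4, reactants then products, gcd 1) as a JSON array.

Z: 1·3+3·1 = 6 | 1·3+1·3 = 6
L: 1·6+3·0 = 6 | 1·1+1·5 = 6
T: 1·7+3·0 = 7 | 1·1+1·6 = 7
J: 1·5+3·0 = 5 | 1·0+1·5 = 5
gcd(1,3,1,1) = 1

Coefficients: [1, 3, 1, 1]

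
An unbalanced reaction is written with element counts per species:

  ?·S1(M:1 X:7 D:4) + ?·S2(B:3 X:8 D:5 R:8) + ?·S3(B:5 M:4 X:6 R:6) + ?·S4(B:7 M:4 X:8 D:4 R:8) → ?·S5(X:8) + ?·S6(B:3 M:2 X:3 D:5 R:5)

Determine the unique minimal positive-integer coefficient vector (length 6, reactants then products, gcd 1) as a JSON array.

Coefficients: [4, 2, 1, 1, 5, 6]

B: 4·0+2·3+1·5+1·7 = 18 | 5·0+6·3 = 18
M: 4·1+2·0+1·4+1·4 = 12 | 5·0+6·2 = 12
X: 4·7+2·8+1·6+1·8 = 58 | 5·8+6·3 = 58
D: 4·4+2·5+1·0+1·4 = 30 | 5·0+6·5 = 30
R: 4·0+2·8+1·6+1·8 = 30 | 5·0+6·5 = 30
gcd(4,2,1,1,5,6) = 1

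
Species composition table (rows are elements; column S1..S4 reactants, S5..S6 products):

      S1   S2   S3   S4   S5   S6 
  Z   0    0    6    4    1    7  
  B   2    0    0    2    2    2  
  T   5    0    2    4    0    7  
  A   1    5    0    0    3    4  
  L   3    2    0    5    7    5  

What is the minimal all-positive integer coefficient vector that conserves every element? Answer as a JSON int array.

Coefficients: [3, 4, 4, 3, 1, 5]

Z: 3·0+4·0+4·6+3·4 = 36 | 1·1+5·7 = 36
B: 3·2+4·0+4·0+3·2 = 12 | 1·2+5·2 = 12
T: 3·5+4·0+4·2+3·4 = 35 | 1·0+5·7 = 35
A: 3·1+4·5+4·0+3·0 = 23 | 1·3+5·4 = 23
L: 3·3+4·2+4·0+3·5 = 32 | 1·7+5·5 = 32
gcd(3,4,4,3,1,5) = 1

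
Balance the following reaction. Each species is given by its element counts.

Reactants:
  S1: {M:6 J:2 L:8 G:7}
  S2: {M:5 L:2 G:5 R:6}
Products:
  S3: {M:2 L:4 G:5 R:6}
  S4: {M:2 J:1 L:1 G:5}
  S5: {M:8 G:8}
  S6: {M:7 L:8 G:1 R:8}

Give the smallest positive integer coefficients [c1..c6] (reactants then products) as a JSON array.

Coefficients: [3, 5, 1, 6, 1, 3]

M: 3·6+5·5 = 43 | 1·2+6·2+1·8+3·7 = 43
J: 3·2+5·0 = 6 | 1·0+6·1+1·0+3·0 = 6
L: 3·8+5·2 = 34 | 1·4+6·1+1·0+3·8 = 34
G: 3·7+5·5 = 46 | 1·5+6·5+1·8+3·1 = 46
R: 3·0+5·6 = 30 | 1·6+6·0+1·0+3·8 = 30
gcd(3,5,1,6,1,3) = 1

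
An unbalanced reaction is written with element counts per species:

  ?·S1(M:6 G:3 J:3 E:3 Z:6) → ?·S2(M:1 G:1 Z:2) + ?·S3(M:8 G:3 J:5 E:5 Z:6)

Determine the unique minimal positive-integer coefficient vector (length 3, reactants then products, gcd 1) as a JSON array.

Coefficients: [5, 6, 3]

M: 5·6 = 30 | 6·1+3·8 = 30
G: 5·3 = 15 | 6·1+3·3 = 15
J: 5·3 = 15 | 6·0+3·5 = 15
E: 5·3 = 15 | 6·0+3·5 = 15
Z: 5·6 = 30 | 6·2+3·6 = 30
gcd(5,6,3) = 1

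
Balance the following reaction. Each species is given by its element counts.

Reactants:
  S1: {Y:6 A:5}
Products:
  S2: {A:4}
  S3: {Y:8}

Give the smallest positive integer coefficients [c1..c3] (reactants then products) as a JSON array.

Y: 4·6 = 24 | 5·0+3·8 = 24
A: 4·5 = 20 | 5·4+3·0 = 20
gcd(4,5,3) = 1

Coefficients: [4, 5, 3]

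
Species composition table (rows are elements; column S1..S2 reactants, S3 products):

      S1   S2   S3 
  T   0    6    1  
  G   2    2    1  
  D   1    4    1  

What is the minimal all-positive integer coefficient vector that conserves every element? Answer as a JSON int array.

T: 2·0+1·6 = 6 | 6·1 = 6
G: 2·2+1·2 = 6 | 6·1 = 6
D: 2·1+1·4 = 6 | 6·1 = 6
gcd(2,1,6) = 1

Coefficients: [2, 1, 6]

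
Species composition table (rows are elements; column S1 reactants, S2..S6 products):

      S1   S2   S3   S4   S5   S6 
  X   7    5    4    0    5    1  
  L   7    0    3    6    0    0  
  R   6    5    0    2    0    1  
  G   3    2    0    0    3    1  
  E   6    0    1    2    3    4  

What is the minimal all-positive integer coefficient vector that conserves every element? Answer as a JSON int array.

X: 3·7 = 21 | 2·5+1·4+3·0+1·5+2·1 = 21
L: 3·7 = 21 | 2·0+1·3+3·6+1·0+2·0 = 21
R: 3·6 = 18 | 2·5+1·0+3·2+1·0+2·1 = 18
G: 3·3 = 9 | 2·2+1·0+3·0+1·3+2·1 = 9
E: 3·6 = 18 | 2·0+1·1+3·2+1·3+2·4 = 18
gcd(3,2,1,3,1,2) = 1

Coefficients: [3, 2, 1, 3, 1, 2]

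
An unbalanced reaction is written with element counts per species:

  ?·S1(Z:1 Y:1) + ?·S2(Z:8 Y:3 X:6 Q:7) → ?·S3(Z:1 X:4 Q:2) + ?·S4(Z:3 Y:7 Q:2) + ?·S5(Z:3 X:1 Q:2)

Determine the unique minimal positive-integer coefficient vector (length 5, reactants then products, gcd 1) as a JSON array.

Coefficients: [1, 2, 2, 1, 4]

Z: 1·1+2·8 = 17 | 2·1+1·3+4·3 = 17
Y: 1·1+2·3 = 7 | 2·0+1·7+4·0 = 7
X: 1·0+2·6 = 12 | 2·4+1·0+4·1 = 12
Q: 1·0+2·7 = 14 | 2·2+1·2+4·2 = 14
gcd(1,2,2,1,4) = 1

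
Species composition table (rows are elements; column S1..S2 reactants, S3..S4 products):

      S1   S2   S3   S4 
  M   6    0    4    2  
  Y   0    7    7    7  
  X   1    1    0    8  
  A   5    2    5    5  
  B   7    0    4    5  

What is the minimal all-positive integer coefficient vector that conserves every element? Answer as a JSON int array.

Coefficients: [3, 5, 4, 1]

M: 3·6+5·0 = 18 | 4·4+1·2 = 18
Y: 3·0+5·7 = 35 | 4·7+1·7 = 35
X: 3·1+5·1 = 8 | 4·0+1·8 = 8
A: 3·5+5·2 = 25 | 4·5+1·5 = 25
B: 3·7+5·0 = 21 | 4·4+1·5 = 21
gcd(3,5,4,1) = 1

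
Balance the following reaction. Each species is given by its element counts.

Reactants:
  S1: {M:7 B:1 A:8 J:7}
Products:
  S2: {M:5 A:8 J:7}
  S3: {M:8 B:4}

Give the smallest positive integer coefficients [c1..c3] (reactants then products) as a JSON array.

Coefficients: [4, 4, 1]

M: 4·7 = 28 | 4·5+1·8 = 28
B: 4·1 = 4 | 4·0+1·4 = 4
A: 4·8 = 32 | 4·8+1·0 = 32
J: 4·7 = 28 | 4·7+1·0 = 28
gcd(4,4,1) = 1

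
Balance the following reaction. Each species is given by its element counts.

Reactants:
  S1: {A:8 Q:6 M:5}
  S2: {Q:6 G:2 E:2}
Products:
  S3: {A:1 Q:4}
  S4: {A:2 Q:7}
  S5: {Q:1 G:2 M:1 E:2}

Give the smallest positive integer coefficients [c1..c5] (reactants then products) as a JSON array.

A: 1·8+5·0 = 8 | 6·1+1·2+5·0 = 8
Q: 1·6+5·6 = 36 | 6·4+1·7+5·1 = 36
G: 1·0+5·2 = 10 | 6·0+1·0+5·2 = 10
M: 1·5+5·0 = 5 | 6·0+1·0+5·1 = 5
E: 1·0+5·2 = 10 | 6·0+1·0+5·2 = 10
gcd(1,5,6,1,5) = 1

Coefficients: [1, 5, 6, 1, 5]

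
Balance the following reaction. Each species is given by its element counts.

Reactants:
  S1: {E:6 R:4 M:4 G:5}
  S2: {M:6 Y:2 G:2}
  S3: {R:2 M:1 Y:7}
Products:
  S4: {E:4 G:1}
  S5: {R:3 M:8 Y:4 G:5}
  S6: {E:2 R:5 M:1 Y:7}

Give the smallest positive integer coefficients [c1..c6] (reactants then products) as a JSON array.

E: 5·6+3·0+5·0 = 30 | 6·4+5·0+3·2 = 30
R: 5·4+3·0+5·2 = 30 | 6·0+5·3+3·5 = 30
M: 5·4+3·6+5·1 = 43 | 6·0+5·8+3·1 = 43
Y: 5·0+3·2+5·7 = 41 | 6·0+5·4+3·7 = 41
G: 5·5+3·2+5·0 = 31 | 6·1+5·5+3·0 = 31
gcd(5,3,5,6,5,3) = 1

Coefficients: [5, 3, 5, 6, 5, 3]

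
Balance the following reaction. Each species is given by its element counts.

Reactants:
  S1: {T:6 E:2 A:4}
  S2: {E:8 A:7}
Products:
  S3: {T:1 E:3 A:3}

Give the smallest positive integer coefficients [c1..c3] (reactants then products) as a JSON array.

Coefficients: [1, 2, 6]

T: 1·6+2·0 = 6 | 6·1 = 6
E: 1·2+2·8 = 18 | 6·3 = 18
A: 1·4+2·7 = 18 | 6·3 = 18
gcd(1,2,6) = 1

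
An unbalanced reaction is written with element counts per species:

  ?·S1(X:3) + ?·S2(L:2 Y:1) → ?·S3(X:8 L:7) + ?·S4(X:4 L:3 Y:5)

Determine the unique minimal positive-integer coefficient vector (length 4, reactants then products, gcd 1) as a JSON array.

X: 4·3+5·0 = 12 | 1·8+1·4 = 12
L: 4·0+5·2 = 10 | 1·7+1·3 = 10
Y: 4·0+5·1 = 5 | 1·0+1·5 = 5
gcd(4,5,1,1) = 1

Coefficients: [4, 5, 1, 1]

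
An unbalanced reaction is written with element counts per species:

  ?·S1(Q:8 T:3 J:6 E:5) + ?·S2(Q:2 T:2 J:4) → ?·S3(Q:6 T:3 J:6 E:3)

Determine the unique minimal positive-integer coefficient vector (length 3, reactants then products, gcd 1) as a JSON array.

Coefficients: [3, 3, 5]

Q: 3·8+3·2 = 30 | 5·6 = 30
T: 3·3+3·2 = 15 | 5·3 = 15
J: 3·6+3·4 = 30 | 5·6 = 30
E: 3·5+3·0 = 15 | 5·3 = 15
gcd(3,3,5) = 1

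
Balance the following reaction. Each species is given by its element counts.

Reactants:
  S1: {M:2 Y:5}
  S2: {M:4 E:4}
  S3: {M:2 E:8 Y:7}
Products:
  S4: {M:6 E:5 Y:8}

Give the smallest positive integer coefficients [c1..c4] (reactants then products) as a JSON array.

M: 5·2+3·4+1·2 = 24 | 4·6 = 24
E: 5·0+3·4+1·8 = 20 | 4·5 = 20
Y: 5·5+3·0+1·7 = 32 | 4·8 = 32
gcd(5,3,1,4) = 1

Coefficients: [5, 3, 1, 4]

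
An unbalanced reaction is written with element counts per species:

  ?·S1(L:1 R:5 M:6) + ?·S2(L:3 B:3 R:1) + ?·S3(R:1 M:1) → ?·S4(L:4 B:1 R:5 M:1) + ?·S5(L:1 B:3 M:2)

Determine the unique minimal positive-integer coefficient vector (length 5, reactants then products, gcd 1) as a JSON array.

Coefficients: [1, 5, 5, 3, 4]

L: 1·1+5·3+5·0 = 16 | 3·4+4·1 = 16
B: 1·0+5·3+5·0 = 15 | 3·1+4·3 = 15
R: 1·5+5·1+5·1 = 15 | 3·5+4·0 = 15
M: 1·6+5·0+5·1 = 11 | 3·1+4·2 = 11
gcd(1,5,5,3,4) = 1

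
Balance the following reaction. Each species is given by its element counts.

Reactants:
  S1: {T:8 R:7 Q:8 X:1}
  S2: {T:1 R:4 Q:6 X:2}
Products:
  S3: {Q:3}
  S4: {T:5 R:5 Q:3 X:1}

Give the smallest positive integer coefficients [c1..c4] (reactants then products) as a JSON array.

T: 3·8+1·1 = 25 | 5·0+5·5 = 25
R: 3·7+1·4 = 25 | 5·0+5·5 = 25
Q: 3·8+1·6 = 30 | 5·3+5·3 = 30
X: 3·1+1·2 = 5 | 5·0+5·1 = 5
gcd(3,1,5,5) = 1

Coefficients: [3, 1, 5, 5]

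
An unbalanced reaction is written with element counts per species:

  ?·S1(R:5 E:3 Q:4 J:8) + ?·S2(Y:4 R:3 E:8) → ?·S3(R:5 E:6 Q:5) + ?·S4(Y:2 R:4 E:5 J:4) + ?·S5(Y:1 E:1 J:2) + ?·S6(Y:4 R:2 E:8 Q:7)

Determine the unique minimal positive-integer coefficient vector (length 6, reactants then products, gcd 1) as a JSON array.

Y: 3·0+4·4 = 16 | 1·0+5·2+2·1+1·4 = 16
R: 3·5+4·3 = 27 | 1·5+5·4+2·0+1·2 = 27
E: 3·3+4·8 = 41 | 1·6+5·5+2·1+1·8 = 41
Q: 3·4+4·0 = 12 | 1·5+5·0+2·0+1·7 = 12
J: 3·8+4·0 = 24 | 1·0+5·4+2·2+1·0 = 24
gcd(3,4,1,5,2,1) = 1

Coefficients: [3, 4, 1, 5, 2, 1]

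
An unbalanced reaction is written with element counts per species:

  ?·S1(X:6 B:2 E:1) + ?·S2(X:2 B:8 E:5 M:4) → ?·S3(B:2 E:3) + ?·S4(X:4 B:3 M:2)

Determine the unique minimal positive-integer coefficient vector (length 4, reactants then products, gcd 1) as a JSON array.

Coefficients: [1, 1, 2, 2]

X: 1·6+1·2 = 8 | 2·0+2·4 = 8
B: 1·2+1·8 = 10 | 2·2+2·3 = 10
E: 1·1+1·5 = 6 | 2·3+2·0 = 6
M: 1·0+1·4 = 4 | 2·0+2·2 = 4
gcd(1,1,2,2) = 1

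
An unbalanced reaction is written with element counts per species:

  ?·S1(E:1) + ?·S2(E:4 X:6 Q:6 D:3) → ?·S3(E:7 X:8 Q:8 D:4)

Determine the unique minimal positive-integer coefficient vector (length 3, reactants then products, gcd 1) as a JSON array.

Coefficients: [5, 4, 3]

E: 5·1+4·4 = 21 | 3·7 = 21
X: 5·0+4·6 = 24 | 3·8 = 24
Q: 5·0+4·6 = 24 | 3·8 = 24
D: 5·0+4·3 = 12 | 3·4 = 12
gcd(5,4,3) = 1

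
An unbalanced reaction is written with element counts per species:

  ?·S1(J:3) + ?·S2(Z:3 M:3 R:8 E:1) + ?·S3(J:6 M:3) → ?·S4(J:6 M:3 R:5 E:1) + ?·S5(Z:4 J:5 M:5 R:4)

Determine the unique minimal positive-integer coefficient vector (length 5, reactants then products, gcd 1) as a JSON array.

Z: 3·0+4·3+5·0 = 12 | 4·0+3·4 = 12
J: 3·3+4·0+5·6 = 39 | 4·6+3·5 = 39
M: 3·0+4·3+5·3 = 27 | 4·3+3·5 = 27
R: 3·0+4·8+5·0 = 32 | 4·5+3·4 = 32
E: 3·0+4·1+5·0 = 4 | 4·1+3·0 = 4
gcd(3,4,5,4,3) = 1

Coefficients: [3, 4, 5, 4, 3]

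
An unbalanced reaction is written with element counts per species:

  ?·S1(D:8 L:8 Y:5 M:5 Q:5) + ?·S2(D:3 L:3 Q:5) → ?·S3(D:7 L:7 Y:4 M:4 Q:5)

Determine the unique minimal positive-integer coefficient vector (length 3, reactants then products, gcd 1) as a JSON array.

D: 4·8+1·3 = 35 | 5·7 = 35
L: 4·8+1·3 = 35 | 5·7 = 35
Y: 4·5+1·0 = 20 | 5·4 = 20
M: 4·5+1·0 = 20 | 5·4 = 20
Q: 4·5+1·5 = 25 | 5·5 = 25
gcd(4,1,5) = 1

Coefficients: [4, 1, 5]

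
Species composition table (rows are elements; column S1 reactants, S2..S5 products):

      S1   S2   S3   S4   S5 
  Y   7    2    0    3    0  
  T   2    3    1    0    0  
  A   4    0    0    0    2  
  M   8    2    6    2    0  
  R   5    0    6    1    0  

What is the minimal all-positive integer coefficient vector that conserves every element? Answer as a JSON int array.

Y: 2·7 = 14 | 1·2+1·0+4·3+4·0 = 14
T: 2·2 = 4 | 1·3+1·1+4·0+4·0 = 4
A: 2·4 = 8 | 1·0+1·0+4·0+4·2 = 8
M: 2·8 = 16 | 1·2+1·6+4·2+4·0 = 16
R: 2·5 = 10 | 1·0+1·6+4·1+4·0 = 10
gcd(2,1,1,4,4) = 1

Coefficients: [2, 1, 1, 4, 4]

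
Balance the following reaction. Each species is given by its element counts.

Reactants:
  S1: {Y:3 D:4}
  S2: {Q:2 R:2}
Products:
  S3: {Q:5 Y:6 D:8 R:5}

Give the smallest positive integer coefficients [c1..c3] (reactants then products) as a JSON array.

Q: 4·0+5·2 = 10 | 2·5 = 10
Y: 4·3+5·0 = 12 | 2·6 = 12
D: 4·4+5·0 = 16 | 2·8 = 16
R: 4·0+5·2 = 10 | 2·5 = 10
gcd(4,5,2) = 1

Coefficients: [4, 5, 2]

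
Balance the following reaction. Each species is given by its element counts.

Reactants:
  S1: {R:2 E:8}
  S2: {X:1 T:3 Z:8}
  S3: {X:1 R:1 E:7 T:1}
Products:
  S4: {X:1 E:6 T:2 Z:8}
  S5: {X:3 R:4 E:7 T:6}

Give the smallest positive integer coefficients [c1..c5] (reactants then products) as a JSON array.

Coefficients: [1, 6, 6, 6, 2]

X: 1·0+6·1+6·1 = 12 | 6·1+2·3 = 12
R: 1·2+6·0+6·1 = 8 | 6·0+2·4 = 8
E: 1·8+6·0+6·7 = 50 | 6·6+2·7 = 50
T: 1·0+6·3+6·1 = 24 | 6·2+2·6 = 24
Z: 1·0+6·8+6·0 = 48 | 6·8+2·0 = 48
gcd(1,6,6,6,2) = 1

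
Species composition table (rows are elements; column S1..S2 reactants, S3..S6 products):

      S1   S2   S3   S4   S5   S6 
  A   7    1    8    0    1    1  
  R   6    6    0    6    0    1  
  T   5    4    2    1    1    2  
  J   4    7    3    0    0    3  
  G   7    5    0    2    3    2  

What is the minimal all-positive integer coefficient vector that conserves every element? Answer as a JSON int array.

Coefficients: [5, 1, 3, 5, 6, 6]

A: 5·7+1·1 = 36 | 3·8+5·0+6·1+6·1 = 36
R: 5·6+1·6 = 36 | 3·0+5·6+6·0+6·1 = 36
T: 5·5+1·4 = 29 | 3·2+5·1+6·1+6·2 = 29
J: 5·4+1·7 = 27 | 3·3+5·0+6·0+6·3 = 27
G: 5·7+1·5 = 40 | 3·0+5·2+6·3+6·2 = 40
gcd(5,1,3,5,6,6) = 1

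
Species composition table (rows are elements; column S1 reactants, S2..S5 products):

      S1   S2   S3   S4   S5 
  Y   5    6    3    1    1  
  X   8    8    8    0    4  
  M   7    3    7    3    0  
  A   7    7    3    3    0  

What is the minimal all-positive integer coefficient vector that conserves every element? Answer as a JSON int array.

Y: 5·5 = 25 | 2·6+2·3+5·1+2·1 = 25
X: 5·8 = 40 | 2·8+2·8+5·0+2·4 = 40
M: 5·7 = 35 | 2·3+2·7+5·3+2·0 = 35
A: 5·7 = 35 | 2·7+2·3+5·3+2·0 = 35
gcd(5,2,2,5,2) = 1

Coefficients: [5, 2, 2, 5, 2]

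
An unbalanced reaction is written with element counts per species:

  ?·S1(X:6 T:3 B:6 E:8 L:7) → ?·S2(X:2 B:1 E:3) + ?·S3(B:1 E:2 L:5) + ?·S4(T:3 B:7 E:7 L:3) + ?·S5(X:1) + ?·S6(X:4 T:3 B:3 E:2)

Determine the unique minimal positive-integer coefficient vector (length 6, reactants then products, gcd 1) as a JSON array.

Coefficients: [4, 3, 5, 1, 6, 3]

X: 4·6 = 24 | 3·2+5·0+1·0+6·1+3·4 = 24
T: 4·3 = 12 | 3·0+5·0+1·3+6·0+3·3 = 12
B: 4·6 = 24 | 3·1+5·1+1·7+6·0+3·3 = 24
E: 4·8 = 32 | 3·3+5·2+1·7+6·0+3·2 = 32
L: 4·7 = 28 | 3·0+5·5+1·3+6·0+3·0 = 28
gcd(4,3,5,1,6,3) = 1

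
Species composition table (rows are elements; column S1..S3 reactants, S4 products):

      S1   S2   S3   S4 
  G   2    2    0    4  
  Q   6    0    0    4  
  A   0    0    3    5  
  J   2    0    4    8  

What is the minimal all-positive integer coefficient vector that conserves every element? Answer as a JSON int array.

G: 2·2+4·2+5·0 = 12 | 3·4 = 12
Q: 2·6+4·0+5·0 = 12 | 3·4 = 12
A: 2·0+4·0+5·3 = 15 | 3·5 = 15
J: 2·2+4·0+5·4 = 24 | 3·8 = 24
gcd(2,4,5,3) = 1

Coefficients: [2, 4, 5, 3]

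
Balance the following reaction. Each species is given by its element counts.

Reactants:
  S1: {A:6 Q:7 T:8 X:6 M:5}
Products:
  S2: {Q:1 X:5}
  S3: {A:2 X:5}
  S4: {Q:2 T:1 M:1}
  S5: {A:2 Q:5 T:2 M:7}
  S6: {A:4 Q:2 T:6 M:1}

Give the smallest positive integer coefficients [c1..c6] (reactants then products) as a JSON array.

Coefficients: [5, 3, 3, 6, 2, 5]

A: 5·6 = 30 | 3·0+3·2+6·0+2·2+5·4 = 30
Q: 5·7 = 35 | 3·1+3·0+6·2+2·5+5·2 = 35
T: 5·8 = 40 | 3·0+3·0+6·1+2·2+5·6 = 40
X: 5·6 = 30 | 3·5+3·5+6·0+2·0+5·0 = 30
M: 5·5 = 25 | 3·0+3·0+6·1+2·7+5·1 = 25
gcd(5,3,3,6,2,5) = 1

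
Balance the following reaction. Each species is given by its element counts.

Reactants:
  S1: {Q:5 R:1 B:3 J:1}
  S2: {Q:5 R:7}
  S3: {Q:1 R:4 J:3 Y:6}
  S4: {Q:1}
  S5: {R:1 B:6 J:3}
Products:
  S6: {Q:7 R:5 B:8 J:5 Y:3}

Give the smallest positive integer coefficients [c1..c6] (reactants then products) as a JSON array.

Q: 6·5+1·5+3·1+4·1+5·0 = 42 | 6·7 = 42
R: 6·1+1·7+3·4+4·0+5·1 = 30 | 6·5 = 30
B: 6·3+1·0+3·0+4·0+5·6 = 48 | 6·8 = 48
J: 6·1+1·0+3·3+4·0+5·3 = 30 | 6·5 = 30
Y: 6·0+1·0+3·6+4·0+5·0 = 18 | 6·3 = 18
gcd(6,1,3,4,5,6) = 1

Coefficients: [6, 1, 3, 4, 5, 6]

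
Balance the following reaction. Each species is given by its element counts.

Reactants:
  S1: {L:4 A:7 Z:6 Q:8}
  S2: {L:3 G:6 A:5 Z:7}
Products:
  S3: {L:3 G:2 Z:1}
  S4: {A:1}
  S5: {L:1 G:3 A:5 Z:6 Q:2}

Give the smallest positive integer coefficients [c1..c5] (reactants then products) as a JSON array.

Coefficients: [1, 3, 3, 2, 4]

L: 1·4+3·3 = 13 | 3·3+2·0+4·1 = 13
G: 1·0+3·6 = 18 | 3·2+2·0+4·3 = 18
A: 1·7+3·5 = 22 | 3·0+2·1+4·5 = 22
Z: 1·6+3·7 = 27 | 3·1+2·0+4·6 = 27
Q: 1·8+3·0 = 8 | 3·0+2·0+4·2 = 8
gcd(1,3,3,2,4) = 1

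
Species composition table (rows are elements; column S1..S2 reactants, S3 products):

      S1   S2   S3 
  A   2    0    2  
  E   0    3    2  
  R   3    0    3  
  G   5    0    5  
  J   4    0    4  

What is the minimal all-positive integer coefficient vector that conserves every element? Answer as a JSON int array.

A: 3·2+2·0 = 6 | 3·2 = 6
E: 3·0+2·3 = 6 | 3·2 = 6
R: 3·3+2·0 = 9 | 3·3 = 9
G: 3·5+2·0 = 15 | 3·5 = 15
J: 3·4+2·0 = 12 | 3·4 = 12
gcd(3,2,3) = 1

Coefficients: [3, 2, 3]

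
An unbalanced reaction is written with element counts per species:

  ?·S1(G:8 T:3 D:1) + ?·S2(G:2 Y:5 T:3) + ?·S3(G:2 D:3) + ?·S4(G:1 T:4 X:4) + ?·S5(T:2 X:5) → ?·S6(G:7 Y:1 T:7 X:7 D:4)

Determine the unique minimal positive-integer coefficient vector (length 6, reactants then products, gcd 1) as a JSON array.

G: 2·8+1·2+6·2+5·1+3·0 = 35 | 5·7 = 35
Y: 2·0+1·5+6·0+5·0+3·0 = 5 | 5·1 = 5
T: 2·3+1·3+6·0+5·4+3·2 = 35 | 5·7 = 35
X: 2·0+1·0+6·0+5·4+3·5 = 35 | 5·7 = 35
D: 2·1+1·0+6·3+5·0+3·0 = 20 | 5·4 = 20
gcd(2,1,6,5,3,5) = 1

Coefficients: [2, 1, 6, 5, 3, 5]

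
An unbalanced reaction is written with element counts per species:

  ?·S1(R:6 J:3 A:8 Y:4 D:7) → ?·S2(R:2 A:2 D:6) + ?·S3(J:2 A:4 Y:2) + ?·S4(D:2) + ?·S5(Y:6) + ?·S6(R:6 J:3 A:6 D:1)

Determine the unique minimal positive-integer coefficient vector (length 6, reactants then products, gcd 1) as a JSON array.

Coefficients: [6, 6, 3, 1, 3, 4]

R: 6·6 = 36 | 6·2+3·0+1·0+3·0+4·6 = 36
J: 6·3 = 18 | 6·0+3·2+1·0+3·0+4·3 = 18
A: 6·8 = 48 | 6·2+3·4+1·0+3·0+4·6 = 48
Y: 6·4 = 24 | 6·0+3·2+1·0+3·6+4·0 = 24
D: 6·7 = 42 | 6·6+3·0+1·2+3·0+4·1 = 42
gcd(6,6,3,1,3,4) = 1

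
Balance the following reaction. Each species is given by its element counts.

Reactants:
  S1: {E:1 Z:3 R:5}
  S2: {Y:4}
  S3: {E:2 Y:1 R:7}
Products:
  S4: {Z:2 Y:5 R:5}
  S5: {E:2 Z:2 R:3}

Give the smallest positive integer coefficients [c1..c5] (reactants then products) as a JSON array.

Coefficients: [6, 6, 1, 5, 4]

E: 6·1+6·0+1·2 = 8 | 5·0+4·2 = 8
Z: 6·3+6·0+1·0 = 18 | 5·2+4·2 = 18
Y: 6·0+6·4+1·1 = 25 | 5·5+4·0 = 25
R: 6·5+6·0+1·7 = 37 | 5·5+4·3 = 37
gcd(6,6,1,5,4) = 1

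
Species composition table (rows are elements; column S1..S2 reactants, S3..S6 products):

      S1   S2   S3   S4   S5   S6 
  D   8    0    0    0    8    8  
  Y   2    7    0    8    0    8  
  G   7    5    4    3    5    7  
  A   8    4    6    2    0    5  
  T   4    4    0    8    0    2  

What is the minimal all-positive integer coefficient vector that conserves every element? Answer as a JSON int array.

D: 3·8+6·0 = 24 | 5·0+4·0+1·8+2·8 = 24
Y: 3·2+6·7 = 48 | 5·0+4·8+1·0+2·8 = 48
G: 3·7+6·5 = 51 | 5·4+4·3+1·5+2·7 = 51
A: 3·8+6·4 = 48 | 5·6+4·2+1·0+2·5 = 48
T: 3·4+6·4 = 36 | 5·0+4·8+1·0+2·2 = 36
gcd(3,6,5,4,1,2) = 1

Coefficients: [3, 6, 5, 4, 1, 2]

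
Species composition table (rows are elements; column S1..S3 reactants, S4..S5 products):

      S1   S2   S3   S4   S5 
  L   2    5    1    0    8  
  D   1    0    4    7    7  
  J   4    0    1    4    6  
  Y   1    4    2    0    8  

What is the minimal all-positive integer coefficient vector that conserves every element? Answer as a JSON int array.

Coefficients: [4, 2, 6, 1, 3]

L: 4·2+2·5+6·1 = 24 | 1·0+3·8 = 24
D: 4·1+2·0+6·4 = 28 | 1·7+3·7 = 28
J: 4·4+2·0+6·1 = 22 | 1·4+3·6 = 22
Y: 4·1+2·4+6·2 = 24 | 1·0+3·8 = 24
gcd(4,2,6,1,3) = 1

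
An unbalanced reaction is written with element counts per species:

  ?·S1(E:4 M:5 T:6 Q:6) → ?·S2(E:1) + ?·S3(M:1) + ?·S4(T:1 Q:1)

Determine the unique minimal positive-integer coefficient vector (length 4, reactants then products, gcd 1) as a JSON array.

Coefficients: [1, 4, 5, 6]

E: 1·4 = 4 | 4·1+5·0+6·0 = 4
M: 1·5 = 5 | 4·0+5·1+6·0 = 5
T: 1·6 = 6 | 4·0+5·0+6·1 = 6
Q: 1·6 = 6 | 4·0+5·0+6·1 = 6
gcd(1,4,5,6) = 1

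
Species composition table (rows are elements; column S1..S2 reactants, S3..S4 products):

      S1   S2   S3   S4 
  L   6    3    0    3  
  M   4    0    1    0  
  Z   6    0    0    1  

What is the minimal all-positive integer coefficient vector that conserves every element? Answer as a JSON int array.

Coefficients: [1, 4, 4, 6]

L: 1·6+4·3 = 18 | 4·0+6·3 = 18
M: 1·4+4·0 = 4 | 4·1+6·0 = 4
Z: 1·6+4·0 = 6 | 4·0+6·1 = 6
gcd(1,4,4,6) = 1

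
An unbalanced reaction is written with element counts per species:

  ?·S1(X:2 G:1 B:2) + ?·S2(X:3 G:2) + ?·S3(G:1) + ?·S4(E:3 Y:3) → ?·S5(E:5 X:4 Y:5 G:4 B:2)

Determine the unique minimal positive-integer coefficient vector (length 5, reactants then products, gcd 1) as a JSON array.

E: 3·0+2·0+5·0+5·3 = 15 | 3·5 = 15
X: 3·2+2·3+5·0+5·0 = 12 | 3·4 = 12
Y: 3·0+2·0+5·0+5·3 = 15 | 3·5 = 15
G: 3·1+2·2+5·1+5·0 = 12 | 3·4 = 12
B: 3·2+2·0+5·0+5·0 = 6 | 3·2 = 6
gcd(3,2,5,5,3) = 1

Coefficients: [3, 2, 5, 5, 3]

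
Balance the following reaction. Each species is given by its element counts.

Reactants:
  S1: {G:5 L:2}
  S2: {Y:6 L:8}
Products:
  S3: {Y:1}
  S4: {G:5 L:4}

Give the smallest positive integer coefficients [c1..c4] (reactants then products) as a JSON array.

Y: 4·0+1·6 = 6 | 6·1+4·0 = 6
G: 4·5+1·0 = 20 | 6·0+4·5 = 20
L: 4·2+1·8 = 16 | 6·0+4·4 = 16
gcd(4,1,6,4) = 1

Coefficients: [4, 1, 6, 4]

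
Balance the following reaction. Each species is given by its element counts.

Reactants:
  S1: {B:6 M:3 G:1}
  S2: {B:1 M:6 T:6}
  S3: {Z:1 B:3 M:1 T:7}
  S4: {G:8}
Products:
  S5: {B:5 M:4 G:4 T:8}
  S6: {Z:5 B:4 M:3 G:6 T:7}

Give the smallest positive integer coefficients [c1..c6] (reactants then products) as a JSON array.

Z: 2·0+2·0+5·1+3·0 = 5 | 5·0+1·5 = 5
B: 2·6+2·1+5·3+3·0 = 29 | 5·5+1·4 = 29
M: 2·3+2·6+5·1+3·0 = 23 | 5·4+1·3 = 23
G: 2·1+2·0+5·0+3·8 = 26 | 5·4+1·6 = 26
T: 2·0+2·6+5·7+3·0 = 47 | 5·8+1·7 = 47
gcd(2,2,5,3,5,1) = 1

Coefficients: [2, 2, 5, 3, 5, 1]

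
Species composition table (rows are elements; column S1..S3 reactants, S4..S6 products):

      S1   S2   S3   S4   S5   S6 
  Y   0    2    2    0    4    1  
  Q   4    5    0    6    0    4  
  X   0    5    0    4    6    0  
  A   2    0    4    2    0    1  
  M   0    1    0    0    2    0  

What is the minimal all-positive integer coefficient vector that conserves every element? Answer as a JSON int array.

Coefficients: [1, 6, 2, 3, 3, 4]

Y: 1·0+6·2+2·2 = 16 | 3·0+3·4+4·1 = 16
Q: 1·4+6·5+2·0 = 34 | 3·6+3·0+4·4 = 34
X: 1·0+6·5+2·0 = 30 | 3·4+3·6+4·0 = 30
A: 1·2+6·0+2·4 = 10 | 3·2+3·0+4·1 = 10
M: 1·0+6·1+2·0 = 6 | 3·0+3·2+4·0 = 6
gcd(1,6,2,3,3,4) = 1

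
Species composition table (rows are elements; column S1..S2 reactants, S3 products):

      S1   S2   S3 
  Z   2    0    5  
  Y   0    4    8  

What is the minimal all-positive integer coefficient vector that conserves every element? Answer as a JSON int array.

Z: 5·2+4·0 = 10 | 2·5 = 10
Y: 5·0+4·4 = 16 | 2·8 = 16
gcd(5,4,2) = 1

Coefficients: [5, 4, 2]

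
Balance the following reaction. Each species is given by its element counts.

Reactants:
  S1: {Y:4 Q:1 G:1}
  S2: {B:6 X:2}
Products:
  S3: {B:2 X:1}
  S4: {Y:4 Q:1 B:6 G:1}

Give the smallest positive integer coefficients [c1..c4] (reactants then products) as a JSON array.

Y: 1·4+3·0 = 4 | 6·0+1·4 = 4
Q: 1·1+3·0 = 1 | 6·0+1·1 = 1
B: 1·0+3·6 = 18 | 6·2+1·6 = 18
X: 1·0+3·2 = 6 | 6·1+1·0 = 6
G: 1·1+3·0 = 1 | 6·0+1·1 = 1
gcd(1,3,6,1) = 1

Coefficients: [1, 3, 6, 1]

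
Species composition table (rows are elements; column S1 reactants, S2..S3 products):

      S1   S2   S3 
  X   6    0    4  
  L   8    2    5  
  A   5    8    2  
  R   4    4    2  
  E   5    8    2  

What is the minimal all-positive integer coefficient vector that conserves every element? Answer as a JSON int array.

Coefficients: [4, 1, 6]

X: 4·6 = 24 | 1·0+6·4 = 24
L: 4·8 = 32 | 1·2+6·5 = 32
A: 4·5 = 20 | 1·8+6·2 = 20
R: 4·4 = 16 | 1·4+6·2 = 16
E: 4·5 = 20 | 1·8+6·2 = 20
gcd(4,1,6) = 1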